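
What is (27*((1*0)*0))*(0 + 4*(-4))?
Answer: 0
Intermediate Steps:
(27*((1*0)*0))*(0 + 4*(-4)) = (27*(0*0))*(0 - 16) = (27*0)*(-16) = 0*(-16) = 0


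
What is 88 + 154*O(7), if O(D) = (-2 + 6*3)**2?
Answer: 39512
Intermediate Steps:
O(D) = 256 (O(D) = (-2 + 18)**2 = 16**2 = 256)
88 + 154*O(7) = 88 + 154*256 = 88 + 39424 = 39512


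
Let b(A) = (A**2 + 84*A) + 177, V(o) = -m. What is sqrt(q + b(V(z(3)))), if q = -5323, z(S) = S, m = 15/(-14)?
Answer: I*sqrt(990751)/14 ≈ 71.098*I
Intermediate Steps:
m = -15/14 (m = 15*(-1/14) = -15/14 ≈ -1.0714)
V(o) = 15/14 (V(o) = -1*(-15/14) = 15/14)
b(A) = 177 + A**2 + 84*A
sqrt(q + b(V(z(3)))) = sqrt(-5323 + (177 + (15/14)**2 + 84*(15/14))) = sqrt(-5323 + (177 + 225/196 + 90)) = sqrt(-5323 + 52557/196) = sqrt(-990751/196) = I*sqrt(990751)/14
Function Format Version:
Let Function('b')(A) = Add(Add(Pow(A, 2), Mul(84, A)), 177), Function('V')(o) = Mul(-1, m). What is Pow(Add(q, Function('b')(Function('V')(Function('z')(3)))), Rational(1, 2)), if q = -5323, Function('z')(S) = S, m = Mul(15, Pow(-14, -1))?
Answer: Mul(Rational(1, 14), I, Pow(990751, Rational(1, 2))) ≈ Mul(71.098, I)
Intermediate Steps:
m = Rational(-15, 14) (m = Mul(15, Rational(-1, 14)) = Rational(-15, 14) ≈ -1.0714)
Function('V')(o) = Rational(15, 14) (Function('V')(o) = Mul(-1, Rational(-15, 14)) = Rational(15, 14))
Function('b')(A) = Add(177, Pow(A, 2), Mul(84, A))
Pow(Add(q, Function('b')(Function('V')(Function('z')(3)))), Rational(1, 2)) = Pow(Add(-5323, Add(177, Pow(Rational(15, 14), 2), Mul(84, Rational(15, 14)))), Rational(1, 2)) = Pow(Add(-5323, Add(177, Rational(225, 196), 90)), Rational(1, 2)) = Pow(Add(-5323, Rational(52557, 196)), Rational(1, 2)) = Pow(Rational(-990751, 196), Rational(1, 2)) = Mul(Rational(1, 14), I, Pow(990751, Rational(1, 2)))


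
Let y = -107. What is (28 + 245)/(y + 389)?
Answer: 91/94 ≈ 0.96809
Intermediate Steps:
(28 + 245)/(y + 389) = (28 + 245)/(-107 + 389) = 273/282 = 273*(1/282) = 91/94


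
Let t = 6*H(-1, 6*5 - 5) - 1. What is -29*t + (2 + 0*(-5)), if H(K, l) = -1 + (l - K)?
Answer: -4319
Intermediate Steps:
H(K, l) = -1 + l - K
t = 149 (t = 6*(-1 + (6*5 - 5) - 1*(-1)) - 1 = 6*(-1 + (30 - 5) + 1) - 1 = 6*(-1 + 25 + 1) - 1 = 6*25 - 1 = 150 - 1 = 149)
-29*t + (2 + 0*(-5)) = -29*149 + (2 + 0*(-5)) = -4321 + (2 + 0) = -4321 + 2 = -4319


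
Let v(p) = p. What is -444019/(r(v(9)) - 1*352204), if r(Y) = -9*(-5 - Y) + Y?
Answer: 444019/352069 ≈ 1.2612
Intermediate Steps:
r(Y) = 45 + 10*Y (r(Y) = (45 + 9*Y) + Y = 45 + 10*Y)
-444019/(r(v(9)) - 1*352204) = -444019/((45 + 10*9) - 1*352204) = -444019/((45 + 90) - 352204) = -444019/(135 - 352204) = -444019/(-352069) = -444019*(-1/352069) = 444019/352069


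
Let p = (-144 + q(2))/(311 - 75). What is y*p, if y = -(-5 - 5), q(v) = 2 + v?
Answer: -350/59 ≈ -5.9322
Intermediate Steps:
p = -35/59 (p = (-144 + (2 + 2))/(311 - 75) = (-144 + 4)/236 = -140*1/236 = -35/59 ≈ -0.59322)
y = 10 (y = -1*(-10) = 10)
y*p = 10*(-35/59) = -350/59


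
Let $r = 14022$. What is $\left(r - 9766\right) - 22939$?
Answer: $-18683$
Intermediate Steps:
$\left(r - 9766\right) - 22939 = \left(14022 - 9766\right) - 22939 = 4256 - 22939 = -18683$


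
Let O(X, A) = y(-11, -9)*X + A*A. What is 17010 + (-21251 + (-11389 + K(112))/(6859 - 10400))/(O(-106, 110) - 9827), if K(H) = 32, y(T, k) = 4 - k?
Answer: 53832768516/3169195 ≈ 16986.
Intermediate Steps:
O(X, A) = A**2 + 13*X (O(X, A) = (4 - 1*(-9))*X + A*A = (4 + 9)*X + A**2 = 13*X + A**2 = A**2 + 13*X)
17010 + (-21251 + (-11389 + K(112))/(6859 - 10400))/(O(-106, 110) - 9827) = 17010 + (-21251 + (-11389 + 32)/(6859 - 10400))/((110**2 + 13*(-106)) - 9827) = 17010 + (-21251 - 11357/(-3541))/((12100 - 1378) - 9827) = 17010 + (-21251 - 11357*(-1/3541))/(10722 - 9827) = 17010 + (-21251 + 11357/3541)/895 = 17010 - 75238434/3541*1/895 = 17010 - 75238434/3169195 = 53832768516/3169195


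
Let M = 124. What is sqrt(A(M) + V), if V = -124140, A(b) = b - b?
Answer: 2*I*sqrt(31035) ≈ 352.33*I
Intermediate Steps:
A(b) = 0
sqrt(A(M) + V) = sqrt(0 - 124140) = sqrt(-124140) = 2*I*sqrt(31035)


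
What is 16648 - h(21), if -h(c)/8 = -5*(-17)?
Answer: 17328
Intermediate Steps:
h(c) = -680 (h(c) = -(-40)*(-17) = -8*85 = -680)
16648 - h(21) = 16648 - 1*(-680) = 16648 + 680 = 17328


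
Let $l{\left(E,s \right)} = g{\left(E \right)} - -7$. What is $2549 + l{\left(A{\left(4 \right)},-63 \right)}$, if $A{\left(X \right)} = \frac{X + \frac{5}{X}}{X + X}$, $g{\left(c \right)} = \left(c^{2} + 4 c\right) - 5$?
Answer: $\frac{2615353}{1024} \approx 2554.1$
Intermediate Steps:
$g{\left(c \right)} = -5 + c^{2} + 4 c$
$A{\left(X \right)} = \frac{X + \frac{5}{X}}{2 X}$
$l{\left(E,s \right)} = 2 + E^{2} + 4 E$ ($l{\left(E,s \right)} = \left(-5 + E^{2} + 4 E\right) - -7 = \left(-5 + E^{2} + 4 E\right) + 7 = 2 + E^{2} + 4 E$)
$2549 + l{\left(A{\left(4 \right)},-63 \right)} = 2549 + \left(2 + \left(\frac{5 + 4^{2}}{2 \cdot 16}\right)^{2} + 4 \frac{5 + 4^{2}}{2 \cdot 16}\right) = 2549 + \left(2 + \left(\frac{1}{2} \cdot \frac{1}{16} \left(5 + 16\right)\right)^{2} + 4 \cdot \frac{1}{2} \cdot \frac{1}{16} \left(5 + 16\right)\right) = 2549 + \left(2 + \left(\frac{1}{2} \cdot \frac{1}{16} \cdot 21\right)^{2} + 4 \cdot \frac{1}{2} \cdot \frac{1}{16} \cdot 21\right) = 2549 + \left(2 + \left(\frac{21}{32}\right)^{2} + 4 \cdot \frac{21}{32}\right) = 2549 + \left(2 + \frac{441}{1024} + \frac{21}{8}\right) = 2549 + \frac{5177}{1024} = \frac{2615353}{1024}$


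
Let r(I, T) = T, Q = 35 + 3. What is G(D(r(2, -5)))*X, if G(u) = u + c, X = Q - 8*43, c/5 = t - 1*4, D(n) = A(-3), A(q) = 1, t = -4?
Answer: 11934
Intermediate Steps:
Q = 38
D(n) = 1
c = -40 (c = 5*(-4 - 1*4) = 5*(-4 - 4) = 5*(-8) = -40)
X = -306 (X = 38 - 8*43 = 38 - 344 = -306)
G(u) = -40 + u (G(u) = u - 40 = -40 + u)
G(D(r(2, -5)))*X = (-40 + 1)*(-306) = -39*(-306) = 11934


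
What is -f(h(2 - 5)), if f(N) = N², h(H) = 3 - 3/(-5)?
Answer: -324/25 ≈ -12.960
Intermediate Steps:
h(H) = 18/5 (h(H) = 3 - 3*(-1)/5 = 3 - 1*(-⅗) = 3 + ⅗ = 18/5)
-f(h(2 - 5)) = -(18/5)² = -1*324/25 = -324/25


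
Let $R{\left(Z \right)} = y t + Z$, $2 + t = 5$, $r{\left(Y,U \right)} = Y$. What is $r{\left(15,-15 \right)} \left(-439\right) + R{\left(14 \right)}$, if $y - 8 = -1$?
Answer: $-6550$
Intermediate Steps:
$y = 7$ ($y = 8 - 1 = 7$)
$t = 3$ ($t = -2 + 5 = 3$)
$R{\left(Z \right)} = 21 + Z$ ($R{\left(Z \right)} = 7 \cdot 3 + Z = 21 + Z$)
$r{\left(15,-15 \right)} \left(-439\right) + R{\left(14 \right)} = 15 \left(-439\right) + \left(21 + 14\right) = -6585 + 35 = -6550$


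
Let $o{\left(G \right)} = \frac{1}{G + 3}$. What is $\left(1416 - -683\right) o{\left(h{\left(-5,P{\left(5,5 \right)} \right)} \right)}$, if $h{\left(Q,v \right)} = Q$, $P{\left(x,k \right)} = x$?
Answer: $- \frac{2099}{2} \approx -1049.5$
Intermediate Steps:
$o{\left(G \right)} = \frac{1}{3 + G}$
$\left(1416 - -683\right) o{\left(h{\left(-5,P{\left(5,5 \right)} \right)} \right)} = \frac{1416 - -683}{3 - 5} = \frac{1416 + 683}{-2} = 2099 \left(- \frac{1}{2}\right) = - \frac{2099}{2}$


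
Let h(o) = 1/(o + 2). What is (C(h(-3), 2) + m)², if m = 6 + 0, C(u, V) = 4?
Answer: 100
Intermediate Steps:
h(o) = 1/(2 + o)
m = 6
(C(h(-3), 2) + m)² = (4 + 6)² = 10² = 100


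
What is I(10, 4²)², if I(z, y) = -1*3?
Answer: 9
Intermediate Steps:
I(z, y) = -3
I(10, 4²)² = (-3)² = 9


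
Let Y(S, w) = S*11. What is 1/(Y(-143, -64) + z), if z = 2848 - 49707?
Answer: -1/48432 ≈ -2.0648e-5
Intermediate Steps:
Y(S, w) = 11*S
z = -46859
1/(Y(-143, -64) + z) = 1/(11*(-143) - 46859) = 1/(-1573 - 46859) = 1/(-48432) = -1/48432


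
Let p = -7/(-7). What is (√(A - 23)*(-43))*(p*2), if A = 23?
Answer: 0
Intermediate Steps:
p = 1 (p = -7*(-⅐) = 1)
(√(A - 23)*(-43))*(p*2) = (√(23 - 23)*(-43))*(1*2) = (√0*(-43))*2 = (0*(-43))*2 = 0*2 = 0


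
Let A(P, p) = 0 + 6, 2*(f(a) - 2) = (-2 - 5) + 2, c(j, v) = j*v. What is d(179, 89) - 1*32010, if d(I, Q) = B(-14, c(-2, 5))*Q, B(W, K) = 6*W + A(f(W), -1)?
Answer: -38952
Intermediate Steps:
f(a) = -½ (f(a) = 2 + ((-2 - 5) + 2)/2 = 2 + (-7 + 2)/2 = 2 + (½)*(-5) = 2 - 5/2 = -½)
A(P, p) = 6
B(W, K) = 6 + 6*W (B(W, K) = 6*W + 6 = 6 + 6*W)
d(I, Q) = -78*Q (d(I, Q) = (6 + 6*(-14))*Q = (6 - 84)*Q = -78*Q)
d(179, 89) - 1*32010 = -78*89 - 1*32010 = -6942 - 32010 = -38952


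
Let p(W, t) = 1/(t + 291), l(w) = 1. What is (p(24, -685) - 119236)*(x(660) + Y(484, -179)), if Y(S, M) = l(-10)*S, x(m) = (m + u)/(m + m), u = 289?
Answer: -6011703398713/104016 ≈ -5.7796e+7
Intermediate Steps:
p(W, t) = 1/(291 + t)
x(m) = (289 + m)/(2*m) (x(m) = (m + 289)/(m + m) = (289 + m)/((2*m)) = (289 + m)*(1/(2*m)) = (289 + m)/(2*m))
Y(S, M) = S (Y(S, M) = 1*S = S)
(p(24, -685) - 119236)*(x(660) + Y(484, -179)) = (1/(291 - 685) - 119236)*((½)*(289 + 660)/660 + 484) = (1/(-394) - 119236)*((½)*(1/660)*949 + 484) = (-1/394 - 119236)*(949/1320 + 484) = -46978985/394*639829/1320 = -6011703398713/104016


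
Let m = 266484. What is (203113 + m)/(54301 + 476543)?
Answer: 469597/530844 ≈ 0.88462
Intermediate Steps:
(203113 + m)/(54301 + 476543) = (203113 + 266484)/(54301 + 476543) = 469597/530844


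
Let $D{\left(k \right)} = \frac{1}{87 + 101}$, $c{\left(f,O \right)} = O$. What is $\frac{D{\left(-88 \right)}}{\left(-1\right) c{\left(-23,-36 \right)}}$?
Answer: $\frac{1}{6768} \approx 0.00014775$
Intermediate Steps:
$D{\left(k \right)} = \frac{1}{188}$
$\frac{D{\left(-88 \right)}}{\left(-1\right) c{\left(-23,-36 \right)}} = \frac{1}{188 \left(\left(-1\right) \left(-36\right)\right)} = \frac{1}{188 \cdot 36} = \frac{1}{188} \cdot \frac{1}{36} = \frac{1}{6768}$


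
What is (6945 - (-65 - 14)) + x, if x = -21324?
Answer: -14300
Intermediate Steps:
(6945 - (-65 - 14)) + x = (6945 - (-65 - 14)) - 21324 = (6945 - 1*(-79)) - 21324 = (6945 + 79) - 21324 = 7024 - 21324 = -14300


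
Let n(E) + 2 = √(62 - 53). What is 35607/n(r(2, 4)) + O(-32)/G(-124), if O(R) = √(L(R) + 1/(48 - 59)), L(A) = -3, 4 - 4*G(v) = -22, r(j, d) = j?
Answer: 35607 + 2*I*√374/143 ≈ 35607.0 + 0.27048*I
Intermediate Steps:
G(v) = 13/2 (G(v) = 1 - ¼*(-22) = 1 + 11/2 = 13/2)
O(R) = I*√374/11 (O(R) = √(-3 + 1/(48 - 59)) = √(-3 + 1/(-11)) = √(-3 - 1/11) = √(-34/11) = I*√374/11)
n(E) = 1 (n(E) = -2 + √(62 - 53) = -2 + √9 = -2 + 3 = 1)
35607/n(r(2, 4)) + O(-32)/G(-124) = 35607/1 + (I*√374/11)/(13/2) = 35607*1 + (I*√374/11)*(2/13) = 35607 + 2*I*√374/143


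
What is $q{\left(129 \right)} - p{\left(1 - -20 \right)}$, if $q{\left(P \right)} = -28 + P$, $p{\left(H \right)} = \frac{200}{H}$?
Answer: $\frac{1921}{21} \approx 91.476$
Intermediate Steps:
$q{\left(129 \right)} - p{\left(1 - -20 \right)} = \left(-28 + 129\right) - \frac{200}{1 - -20} = 101 - \frac{200}{1 + 20} = 101 - \frac{200}{21} = \frac{1921}{21}$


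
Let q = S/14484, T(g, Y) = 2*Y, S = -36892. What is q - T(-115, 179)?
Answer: -1305541/3621 ≈ -360.55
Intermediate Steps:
q = -9223/3621 (q = -36892/14484 = -36892*1/14484 = -9223/3621 ≈ -2.5471)
q - T(-115, 179) = -9223/3621 - 2*179 = -9223/3621 - 1*358 = -9223/3621 - 358 = -1305541/3621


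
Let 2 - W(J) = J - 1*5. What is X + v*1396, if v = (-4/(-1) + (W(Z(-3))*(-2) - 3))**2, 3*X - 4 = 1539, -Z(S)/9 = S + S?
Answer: 37798243/3 ≈ 1.2599e+7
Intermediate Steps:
Z(S) = -18*S (Z(S) = -9*(S + S) = -18*S)
X = 1543/3 (X = 4/3 + (1/3)*1539 = 4/3 + 513 = 1543/3 ≈ 514.33)
W(J) = 7 - J (W(J) = 2 - (J - 1*5) = 2 - (J - 5) = 2 - (-5 + J) = 2 + (5 - J) = 7 - J)
v = 9025 (v = (-4/(-1) + ((7 - (-18)*(-3))*(-2) - 3))**2 = (-4*(-1) + ((7 - 1*54)*(-2) - 3))**2 = (4 + ((7 - 54)*(-2) - 3))**2 = (4 + (-47*(-2) - 3))**2 = (4 + (94 - 3))**2 = (4 + 91)**2 = 95**2 = 9025)
X + v*1396 = 1543/3 + 9025*1396 = 1543/3 + 12598900 = 37798243/3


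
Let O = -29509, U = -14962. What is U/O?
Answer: 14962/29509 ≈ 0.50703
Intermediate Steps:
U/O = -14962/(-29509) = -14962*(-1/29509) = 14962/29509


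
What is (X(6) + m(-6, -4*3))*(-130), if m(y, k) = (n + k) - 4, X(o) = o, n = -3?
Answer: 1690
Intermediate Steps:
m(y, k) = -7 + k (m(y, k) = (-3 + k) - 4 = -7 + k)
(X(6) + m(-6, -4*3))*(-130) = (6 + (-7 - 4*3))*(-130) = (6 + (-7 - 12))*(-130) = (6 - 19)*(-130) = -13*(-130) = 1690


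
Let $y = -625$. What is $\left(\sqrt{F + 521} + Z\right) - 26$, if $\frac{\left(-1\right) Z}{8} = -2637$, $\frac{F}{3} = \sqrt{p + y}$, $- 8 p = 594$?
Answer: $21070 + \frac{\sqrt{2084 + 6 i \sqrt{2797}}}{2} \approx 21093.0 + 1.7328 i$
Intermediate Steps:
$p = - \frac{297}{4}$ ($p = \left(- \frac{1}{8}\right) 594 = - \frac{297}{4} \approx -74.25$)
$F = \frac{3 i \sqrt{2797}}{2}$ ($F = 3 \sqrt{- \frac{297}{4} - 625} = 3 \sqrt{- \frac{2797}{4}} = 3 \frac{i \sqrt{2797}}{2} = \frac{3 i \sqrt{2797}}{2} \approx 79.33 i$)
$Z = 21096$ ($Z = \left(-8\right) \left(-2637\right) = 21096$)
$\left(\sqrt{F + 521} + Z\right) - 26 = \left(\sqrt{\frac{3 i \sqrt{2797}}{2} + 521} + 21096\right) - 26 = \left(\sqrt{521 + \frac{3 i \sqrt{2797}}{2}} + 21096\right) - 26 = \left(21096 + \sqrt{521 + \frac{3 i \sqrt{2797}}{2}}\right) - 26 = 21070 + \sqrt{521 + \frac{3 i \sqrt{2797}}{2}}$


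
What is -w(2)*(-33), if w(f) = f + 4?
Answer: 198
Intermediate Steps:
w(f) = 4 + f
-w(2)*(-33) = -(4 + 2)*(-33) = -1*6*(-33) = -6*(-33) = 198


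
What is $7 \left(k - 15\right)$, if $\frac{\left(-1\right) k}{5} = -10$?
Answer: $245$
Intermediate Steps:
$k = 50$ ($k = \left(-5\right) \left(-10\right) = 50$)
$7 \left(k - 15\right) = 7 \left(50 - 15\right) = 7 \cdot 35 = 245$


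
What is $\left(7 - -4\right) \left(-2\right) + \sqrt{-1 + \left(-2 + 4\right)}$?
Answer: $-21$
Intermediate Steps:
$\left(7 - -4\right) \left(-2\right) + \sqrt{-1 + \left(-2 + 4\right)} = \left(7 + 4\right) \left(-2\right) + \sqrt{-1 + 2} = 11 \left(-2\right) + \sqrt{1} = -22 + 1 = -21$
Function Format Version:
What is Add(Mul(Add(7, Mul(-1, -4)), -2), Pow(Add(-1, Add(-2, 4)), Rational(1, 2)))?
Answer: -21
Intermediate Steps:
Add(Mul(Add(7, Mul(-1, -4)), -2), Pow(Add(-1, Add(-2, 4)), Rational(1, 2))) = Add(Mul(Add(7, 4), -2), Pow(Add(-1, 2), Rational(1, 2))) = Add(Mul(11, -2), Pow(1, Rational(1, 2))) = Add(-22, 1) = -21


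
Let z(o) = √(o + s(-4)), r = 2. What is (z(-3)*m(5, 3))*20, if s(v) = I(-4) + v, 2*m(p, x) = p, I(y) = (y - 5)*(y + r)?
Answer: 50*√11 ≈ 165.83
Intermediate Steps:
I(y) = (-5 + y)*(2 + y) (I(y) = (y - 5)*(y + 2) = (-5 + y)*(2 + y))
m(p, x) = p/2
s(v) = 18 + v (s(v) = (-10 + (-4)² - 3*(-4)) + v = (-10 + 16 + 12) + v = 18 + v)
z(o) = √(14 + o) (z(o) = √(o + (18 - 4)) = √(o + 14) = √(14 + o))
(z(-3)*m(5, 3))*20 = (√(14 - 3)*((½)*5))*20 = (√11*(5/2))*20 = (5*√11/2)*20 = 50*√11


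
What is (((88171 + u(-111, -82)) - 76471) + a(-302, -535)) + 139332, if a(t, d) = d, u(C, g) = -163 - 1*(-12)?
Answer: 150346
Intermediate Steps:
u(C, g) = -151 (u(C, g) = -163 + 12 = -151)
(((88171 + u(-111, -82)) - 76471) + a(-302, -535)) + 139332 = (((88171 - 151) - 76471) - 535) + 139332 = ((88020 - 76471) - 535) + 139332 = (11549 - 535) + 139332 = 11014 + 139332 = 150346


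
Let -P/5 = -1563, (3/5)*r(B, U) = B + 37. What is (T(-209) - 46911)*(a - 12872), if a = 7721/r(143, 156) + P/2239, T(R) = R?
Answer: 20324011808836/33585 ≈ 6.0515e+8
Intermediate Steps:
r(B, U) = 185/3 + 5*B/3 (r(B, U) = 5*(B + 37)/3 = 5*(37 + B)/3 = 185/3 + 5*B/3)
P = 7815 (P = -5*(-1563) = 7815)
a = 19631819/671700 (a = 7721/(185/3 + (5/3)*143) + 7815/2239 = 7721/(185/3 + 715/3) + 7815*(1/2239) = 7721/300 + 7815/2239 = 19631819/671700 ≈ 29.227)
(T(-209) - 46911)*(a - 12872) = (-209 - 46911)*(19631819/671700 - 12872) = -47120*(-8626490581/671700) = 20324011808836/33585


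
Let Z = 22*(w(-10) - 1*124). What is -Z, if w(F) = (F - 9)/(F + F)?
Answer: 27071/10 ≈ 2707.1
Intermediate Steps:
w(F) = (-9 + F)/(2*F) (w(F) = (-9 + F)/((2*F)) = (-9 + F)*(1/(2*F)) = (-9 + F)/(2*F))
Z = -27071/10 (Z = 22*((½)*(-9 - 10)/(-10) - 1*124) = 22*((½)*(-⅒)*(-19) - 124) = 22*(19/20 - 124) = 22*(-2461/20) = -27071/10 ≈ -2707.1)
-Z = -1*(-27071/10) = 27071/10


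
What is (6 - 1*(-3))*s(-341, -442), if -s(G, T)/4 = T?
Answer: 15912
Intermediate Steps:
s(G, T) = -4*T
(6 - 1*(-3))*s(-341, -442) = (6 - 1*(-3))*(-4*(-442)) = (6 + 3)*1768 = 9*1768 = 15912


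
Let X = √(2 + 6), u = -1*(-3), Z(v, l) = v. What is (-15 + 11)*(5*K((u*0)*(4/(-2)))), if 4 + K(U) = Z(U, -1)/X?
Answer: 80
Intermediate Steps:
u = 3
X = 2*√2 (X = √8 = 2*√2 ≈ 2.8284)
K(U) = -4 + U*√2/4 (K(U) = -4 + U/((2*√2)) = -4 + U*(√2/4) = -4 + U*√2/4)
(-15 + 11)*(5*K((u*0)*(4/(-2)))) = (-15 + 11)*(5*(-4 + ((3*0)*(4/(-2)))*√2/4)) = -20*(-4 + (0*(4*(-½)))*√2/4) = -20*(-4 + (0*(-2))*√2/4) = -20*(-4 + (¼)*0*√2) = -20*(-4 + 0) = -20*(-4) = -4*(-20) = 80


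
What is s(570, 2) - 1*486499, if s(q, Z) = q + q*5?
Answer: -483079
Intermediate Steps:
s(q, Z) = 6*q (s(q, Z) = q + 5*q = 6*q)
s(570, 2) - 1*486499 = 6*570 - 1*486499 = 3420 - 486499 = -483079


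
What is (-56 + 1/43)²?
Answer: 5793649/1849 ≈ 3133.4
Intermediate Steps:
(-56 + 1/43)² = (-2407/43)² = 5793649/1849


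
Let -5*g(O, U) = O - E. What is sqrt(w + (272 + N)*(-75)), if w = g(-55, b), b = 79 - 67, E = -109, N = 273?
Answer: I*sqrt(1022145)/5 ≈ 202.2*I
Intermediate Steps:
b = 12
g(O, U) = -109/5 - O/5 (g(O, U) = -(O - 1*(-109))/5 = -(O + 109)/5 = -(109 + O)/5 = -109/5 - O/5)
w = -54/5 (w = -109/5 - 1/5*(-55) = -109/5 + 11 = -54/5 ≈ -10.800)
sqrt(w + (272 + N)*(-75)) = sqrt(-54/5 + (272 + 273)*(-75)) = sqrt(-54/5 + 545*(-75)) = sqrt(-54/5 - 40875) = sqrt(-204429/5) = I*sqrt(1022145)/5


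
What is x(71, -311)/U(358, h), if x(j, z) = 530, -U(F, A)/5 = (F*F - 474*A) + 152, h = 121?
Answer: -53/35481 ≈ -0.0014938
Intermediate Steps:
U(F, A) = -760 - 5*F**2 + 2370*A (U(F, A) = -5*((F*F - 474*A) + 152) = -5*((F**2 - 474*A) + 152) = -5*(152 + F**2 - 474*A) = -760 - 5*F**2 + 2370*A)
x(71, -311)/U(358, h) = 530/(-760 - 5*358**2 + 2370*121) = 530/(-760 - 5*128164 + 286770) = 530/(-760 - 640820 + 286770) = 530/(-354810) = 530*(-1/354810) = -53/35481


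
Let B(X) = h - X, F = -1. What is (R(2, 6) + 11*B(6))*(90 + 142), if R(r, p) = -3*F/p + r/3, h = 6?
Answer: 812/3 ≈ 270.67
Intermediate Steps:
B(X) = 6 - X
R(r, p) = 3/p + r/3 (R(r, p) = -3*(-1/p) + r/3 = -(-3)/p + r/3 = 3/p + r/3)
(R(2, 6) + 11*B(6))*(90 + 142) = ((3/6 + (1/3)*2) + 11*(6 - 1*6))*(90 + 142) = ((3*(1/6) + 2/3) + 11*(6 - 6))*232 = ((1/2 + 2/3) + 11*0)*232 = (7/6 + 0)*232 = (7/6)*232 = 812/3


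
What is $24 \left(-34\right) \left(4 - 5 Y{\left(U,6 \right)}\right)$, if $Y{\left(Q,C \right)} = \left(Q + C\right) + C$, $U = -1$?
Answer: $41616$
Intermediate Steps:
$Y{\left(Q,C \right)} = Q + 2 C$ ($Y{\left(Q,C \right)} = \left(C + Q\right) + C = Q + 2 C$)
$24 \left(-34\right) \left(4 - 5 Y{\left(U,6 \right)}\right) = 24 \left(-34\right) \left(4 - 5 \left(-1 + 2 \cdot 6\right)\right) = - 816 \left(4 - 5 \left(-1 + 12\right)\right) = - 816 \left(4 - 55\right) = \left(-816\right) \left(-51\right) = 41616$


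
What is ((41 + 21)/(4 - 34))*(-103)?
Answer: 3193/15 ≈ 212.87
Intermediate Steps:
((41 + 21)/(4 - 34))*(-103) = (62/(-30))*(-103) = (62*(-1/30))*(-103) = -31/15*(-103) = 3193/15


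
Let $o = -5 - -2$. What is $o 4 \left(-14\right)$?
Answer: $168$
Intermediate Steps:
$o = -3$ ($o = -5 + 2 = -3$)
$o 4 \left(-14\right) = \left(-3\right) 4 \left(-14\right) = \left(-12\right) \left(-14\right) = 168$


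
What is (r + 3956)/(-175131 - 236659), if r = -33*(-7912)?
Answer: -132526/205895 ≈ -0.64366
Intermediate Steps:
r = 261096
(r + 3956)/(-175131 - 236659) = (261096 + 3956)/(-175131 - 236659) = 265052/(-411790) = 265052*(-1/411790) = -132526/205895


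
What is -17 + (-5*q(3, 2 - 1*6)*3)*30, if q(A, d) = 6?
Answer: -2717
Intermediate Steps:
-17 + (-5*q(3, 2 - 1*6)*3)*30 = -17 + (-5*6*3)*30 = -17 - 30*3*30 = -17 - 90*30 = -17 - 2700 = -2717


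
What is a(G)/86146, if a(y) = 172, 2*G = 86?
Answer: 86/43073 ≈ 0.0019966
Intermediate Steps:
G = 43 (G = (1/2)*86 = 43)
a(G)/86146 = 172/86146 = 172*(1/86146) = 86/43073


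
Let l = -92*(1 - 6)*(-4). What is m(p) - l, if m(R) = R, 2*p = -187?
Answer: 3493/2 ≈ 1746.5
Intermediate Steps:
p = -187/2 (p = (½)*(-187) = -187/2 ≈ -93.500)
l = -1840 (l = -(-460)*(-4) = -92*20 = -1840)
m(p) - l = -187/2 - 1*(-1840) = -187/2 + 1840 = 3493/2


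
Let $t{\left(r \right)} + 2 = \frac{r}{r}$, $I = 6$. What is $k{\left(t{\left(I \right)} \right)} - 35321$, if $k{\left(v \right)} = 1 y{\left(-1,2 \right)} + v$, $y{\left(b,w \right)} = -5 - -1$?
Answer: $-35326$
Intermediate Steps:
$y{\left(b,w \right)} = -4$ ($y{\left(b,w \right)} = -5 + 1 = -4$)
$t{\left(r \right)} = -1$ ($t{\left(r \right)} = -2 + \frac{r}{r} = -2 + 1 = -1$)
$k{\left(v \right)} = -4 + v$ ($k{\left(v \right)} = 1 \left(-4\right) + v = -4 + v$)
$k{\left(t{\left(I \right)} \right)} - 35321 = \left(-4 - 1\right) - 35321 = -5 - 35321 = -35326$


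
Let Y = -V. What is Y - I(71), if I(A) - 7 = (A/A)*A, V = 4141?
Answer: -4219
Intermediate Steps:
I(A) = 7 + A (I(A) = 7 + (A/A)*A = 7 + 1*A = 7 + A)
Y = -4141 (Y = -1*4141 = -4141)
Y - I(71) = -4141 - (7 + 71) = -4141 - 1*78 = -4141 - 78 = -4219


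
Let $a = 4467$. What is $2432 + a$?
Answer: $6899$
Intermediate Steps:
$2432 + a = 2432 + 4467 = 6899$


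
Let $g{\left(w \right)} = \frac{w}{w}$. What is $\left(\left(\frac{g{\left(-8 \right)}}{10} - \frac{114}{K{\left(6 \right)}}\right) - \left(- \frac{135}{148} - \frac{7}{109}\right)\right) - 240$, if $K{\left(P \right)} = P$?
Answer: $- \frac{20804119}{80660} \approx -257.92$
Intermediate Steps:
$g{\left(w \right)} = 1$
$\left(\left(\frac{g{\left(-8 \right)}}{10} - \frac{114}{K{\left(6 \right)}}\right) - \left(- \frac{135}{148} - \frac{7}{109}\right)\right) - 240 = \left(\left(1 \cdot \frac{1}{10} - \frac{114}{6}\right) - \left(- \frac{135}{148} - \frac{7}{109}\right)\right) - 240 = \left(\left(1 \cdot \frac{1}{10} - 19\right) - - \frac{15751}{16132}\right) - 240 = \left(\left(\frac{1}{10} - 19\right) + \left(\frac{7}{109} + \frac{135}{148}\right)\right) - 240 = \left(- \frac{189}{10} + \frac{15751}{16132}\right) - 240 = - \frac{1445719}{80660} - 240 = - \frac{20804119}{80660}$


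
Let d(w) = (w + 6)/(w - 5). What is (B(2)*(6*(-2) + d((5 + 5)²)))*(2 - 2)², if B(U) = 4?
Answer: 0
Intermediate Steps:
d(w) = (6 + w)/(-5 + w)
(B(2)*(6*(-2) + d((5 + 5)²)))*(2 - 2)² = (4*(6*(-2) + (6 + (5 + 5)²)/(-5 + (5 + 5)²)))*(2 - 2)² = (4*(-12 + (6 + 10²)/(-5 + 10²)))*0² = (4*(-12 + (6 + 100)/(-5 + 100)))*0 = (4*(-12 + 106/95))*0 = (4*(-1034/95))*0 = -4136/95*0 = 0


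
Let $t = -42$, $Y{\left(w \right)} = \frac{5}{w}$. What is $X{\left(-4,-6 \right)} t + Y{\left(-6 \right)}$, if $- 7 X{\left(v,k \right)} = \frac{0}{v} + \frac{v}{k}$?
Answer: $\frac{19}{6} \approx 3.1667$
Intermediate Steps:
$X{\left(v,k \right)} = - \frac{v}{7 k}$ ($X{\left(v,k \right)} = - \frac{\frac{0}{v} + \frac{v}{k}}{7} = - \frac{0 + \frac{v}{k}}{7} = - \frac{v \frac{1}{k}}{7} = - \frac{v}{7 k}$)
$X{\left(-4,-6 \right)} t + Y{\left(-6 \right)} = \left(- \frac{1}{7}\right) \left(-4\right) \frac{1}{-6} \left(-42\right) + \frac{5}{-6} = \left(- \frac{1}{7}\right) \left(-4\right) \left(- \frac{1}{6}\right) \left(-42\right) + 5 \left(- \frac{1}{6}\right) = \left(- \frac{2}{21}\right) \left(-42\right) - \frac{5}{6} = 4 - \frac{5}{6} = \frac{19}{6}$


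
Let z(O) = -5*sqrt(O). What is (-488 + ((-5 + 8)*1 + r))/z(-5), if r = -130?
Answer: -123*I*sqrt(5)/5 ≈ -55.007*I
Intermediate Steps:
(-488 + ((-5 + 8)*1 + r))/z(-5) = (-488 + ((-5 + 8)*1 - 130))/((-5*I*sqrt(5))) = (-488 + (3*1 - 130))/((-5*I*sqrt(5))) = (-488 + (3 - 130))/((-5*I*sqrt(5))) = (-488 - 127)*(I*sqrt(5)/25) = -123*I*sqrt(5)/5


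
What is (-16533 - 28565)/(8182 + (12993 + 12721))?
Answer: -22549/16948 ≈ -1.3305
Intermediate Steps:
(-16533 - 28565)/(8182 + (12993 + 12721)) = -45098/(8182 + 25714) = -45098/33896 = -45098*1/33896 = -22549/16948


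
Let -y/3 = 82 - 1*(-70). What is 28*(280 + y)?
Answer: -4928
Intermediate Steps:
y = -456 (y = -3*(82 - 1*(-70)) = -3*(82 + 70) = -3*152 = -456)
28*(280 + y) = 28*(280 - 456) = 28*(-176) = -4928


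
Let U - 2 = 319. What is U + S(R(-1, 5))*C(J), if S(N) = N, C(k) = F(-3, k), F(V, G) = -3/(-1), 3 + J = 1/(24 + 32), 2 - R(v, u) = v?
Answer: 330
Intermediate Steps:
R(v, u) = 2 - v
U = 321 (U = 2 + 319 = 321)
J = -167/56 (J = -3 + 1/(24 + 32) = -3 + 1/56 = -167/56 ≈ -2.9821)
F(V, G) = 3 (F(V, G) = -3*(-1) = 3)
C(k) = 3
U + S(R(-1, 5))*C(J) = 321 + (2 - 1*(-1))*3 = 321 + (2 + 1)*3 = 321 + 3*3 = 321 + 9 = 330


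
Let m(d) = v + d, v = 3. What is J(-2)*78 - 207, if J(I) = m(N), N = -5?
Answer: -363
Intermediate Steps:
m(d) = 3 + d
J(I) = -2 (J(I) = 3 - 5 = -2)
J(-2)*78 - 207 = -2*78 - 207 = -156 - 207 = -363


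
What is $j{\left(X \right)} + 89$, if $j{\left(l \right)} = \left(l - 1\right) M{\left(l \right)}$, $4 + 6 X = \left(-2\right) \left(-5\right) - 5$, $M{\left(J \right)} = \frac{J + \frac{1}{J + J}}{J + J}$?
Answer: $\frac{973}{12} \approx 81.083$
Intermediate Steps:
$M{\left(J \right)} = \frac{J + \frac{1}{2 J}}{2 J}$
$X = \frac{1}{6}$ ($X = - \frac{2}{3} + \frac{\left(-2\right) \left(-5\right) - 5}{6} = - \frac{2}{3} + \frac{10 - 5}{6} = - \frac{2}{3} + \frac{1}{6} \cdot 5 = - \frac{2}{3} + \frac{5}{6} = \frac{1}{6} \approx 0.16667$)
$j{\left(l \right)} = \left(\frac{1}{2} + \frac{1}{4 l^{2}}\right) \left(-1 + l\right)$ ($j{\left(l \right)} = \left(l - 1\right) \left(\frac{1}{2} + \frac{1}{4 l^{2}}\right) = \left(-1 + l\right) \left(\frac{1}{2} + \frac{1}{4 l^{2}}\right) = \left(\frac{1}{2} + \frac{1}{4 l^{2}}\right) \left(-1 + l\right)$)
$j{\left(X \right)} + 89 = \frac{\frac{1}{(\frac{1}{6})^{2}} \left(1 + \frac{2}{36}\right) \left(-1 + \frac{1}{6}\right)}{4} + 89 = \frac{1}{4} \cdot 36 \left(1 + 2 \cdot \frac{1}{36}\right) \left(- \frac{5}{6}\right) + 89 = \frac{1}{4} \cdot 36 \left(1 + \frac{1}{18}\right) \left(- \frac{5}{6}\right) + 89 = \frac{1}{4} \cdot 36 \cdot \frac{19}{18} \left(- \frac{5}{6}\right) + 89 = - \frac{95}{12} + 89 = \frac{973}{12}$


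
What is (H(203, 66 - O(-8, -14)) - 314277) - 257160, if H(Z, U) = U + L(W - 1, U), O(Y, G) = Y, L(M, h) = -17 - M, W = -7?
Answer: -571372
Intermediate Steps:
H(Z, U) = -9 + U (H(Z, U) = U + (-17 - (-7 - 1)) = U + (-17 - 1*(-8)) = U + (-17 + 8) = U - 9 = -9 + U)
(H(203, 66 - O(-8, -14)) - 314277) - 257160 = ((-9 + (66 - 1*(-8))) - 314277) - 257160 = ((-9 + (66 + 8)) - 314277) - 257160 = ((-9 + 74) - 314277) - 257160 = (65 - 314277) - 257160 = -314212 - 257160 = -571372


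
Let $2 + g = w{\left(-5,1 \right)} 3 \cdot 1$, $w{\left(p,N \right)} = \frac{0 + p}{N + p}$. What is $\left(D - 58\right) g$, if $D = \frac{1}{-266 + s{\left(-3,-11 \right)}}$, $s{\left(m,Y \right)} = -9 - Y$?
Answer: $- \frac{107191}{1056} \approx -101.51$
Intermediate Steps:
$w{\left(p,N \right)} = \frac{p}{N + p}$
$g = \frac{7}{4}$ ($g = -2 + - \frac{5}{1 - 5} \cdot 3 \cdot 1 = -2 + - \frac{5}{-4} \cdot 3 \cdot 1 = -2 + \left(-5\right) \left(- \frac{1}{4}\right) 3 \cdot 1 = -2 + \frac{5}{4} \cdot 3 \cdot 1 = -2 + \frac{15}{4} \cdot 1 = -2 + \frac{15}{4} = \frac{7}{4} \approx 1.75$)
$D = - \frac{1}{264}$ ($D = \frac{1}{-266 - -2} = \frac{1}{-266 + \left(-9 + 11\right)} = \frac{1}{-266 + 2} = \frac{1}{-264} = - \frac{1}{264} \approx -0.0037879$)
$\left(D - 58\right) g = \left(- \frac{1}{264} - 58\right) \frac{7}{4} = \left(- \frac{15313}{264}\right) \frac{7}{4} = - \frac{107191}{1056}$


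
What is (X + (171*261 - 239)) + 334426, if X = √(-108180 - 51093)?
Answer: 378818 + 3*I*√17697 ≈ 3.7882e+5 + 399.09*I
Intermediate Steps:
X = 3*I*√17697 (X = √(-159273) = 3*I*√17697 ≈ 399.09*I)
(X + (171*261 - 239)) + 334426 = (3*I*√17697 + (171*261 - 239)) + 334426 = (3*I*√17697 + (44631 - 239)) + 334426 = (3*I*√17697 + 44392) + 334426 = (44392 + 3*I*√17697) + 334426 = 378818 + 3*I*√17697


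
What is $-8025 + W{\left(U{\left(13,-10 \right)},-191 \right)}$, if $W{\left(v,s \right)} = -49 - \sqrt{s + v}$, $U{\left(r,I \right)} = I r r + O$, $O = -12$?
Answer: $-8074 - i \sqrt{1893} \approx -8074.0 - 43.509 i$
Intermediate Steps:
$U{\left(r,I \right)} = -12 + I r^{2}$ ($U{\left(r,I \right)} = I r r - 12 = I r^{2} - 12 = -12 + I r^{2}$)
$-8025 + W{\left(U{\left(13,-10 \right)},-191 \right)} = -8025 - \left(49 + \sqrt{-191 - \left(12 + 10 \cdot 13^{2}\right)}\right) = -8025 - \left(49 + \sqrt{-191 - 1702}\right) = -8025 - \left(49 + \sqrt{-1893}\right) = -8025 - \left(49 + i \sqrt{1893}\right) = -8074 - i \sqrt{1893}$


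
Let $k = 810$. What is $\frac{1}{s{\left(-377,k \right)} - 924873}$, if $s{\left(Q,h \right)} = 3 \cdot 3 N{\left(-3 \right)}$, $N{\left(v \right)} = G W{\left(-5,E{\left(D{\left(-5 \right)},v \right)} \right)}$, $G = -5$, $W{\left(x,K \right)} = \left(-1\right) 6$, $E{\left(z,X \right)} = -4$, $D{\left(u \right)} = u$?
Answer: $- \frac{1}{924603} \approx -1.0815 \cdot 10^{-6}$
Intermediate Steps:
$W{\left(x,K \right)} = -6$
$N{\left(v \right)} = 30$ ($N{\left(v \right)} = \left(-5\right) \left(-6\right) = 30$)
$s{\left(Q,h \right)} = 270$ ($s{\left(Q,h \right)} = 3 \cdot 3 \cdot 30 = 9 \cdot 30 = 270$)
$\frac{1}{s{\left(-377,k \right)} - 924873} = \frac{1}{270 - 924873} = \frac{1}{-924603} = - \frac{1}{924603}$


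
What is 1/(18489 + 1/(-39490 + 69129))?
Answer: 29639/547995472 ≈ 5.4086e-5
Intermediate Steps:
1/(18489 + 1/(-39490 + 69129)) = 1/(18489 + 1/29639) = 1/(547995472/29639) = 29639/547995472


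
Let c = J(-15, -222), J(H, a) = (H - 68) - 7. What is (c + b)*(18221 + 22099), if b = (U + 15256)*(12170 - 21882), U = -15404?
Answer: 57951371520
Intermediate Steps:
J(H, a) = -75 + H (J(H, a) = (-68 + H) - 7 = -75 + H)
c = -90 (c = -75 - 15 = -90)
b = 1437376 (b = (-15404 + 15256)*(12170 - 21882) = -148*(-9712) = 1437376)
(c + b)*(18221 + 22099) = (-90 + 1437376)*(18221 + 22099) = 1437286*40320 = 57951371520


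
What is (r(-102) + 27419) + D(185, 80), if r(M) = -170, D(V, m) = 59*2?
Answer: 27367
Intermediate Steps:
D(V, m) = 118
(r(-102) + 27419) + D(185, 80) = (-170 + 27419) + 118 = 27249 + 118 = 27367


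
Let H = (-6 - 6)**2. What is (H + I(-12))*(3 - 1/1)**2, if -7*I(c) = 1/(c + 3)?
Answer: 36292/63 ≈ 576.06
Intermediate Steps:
H = 144 (H = (-12)**2 = 144)
I(c) = -1/(7*(3 + c)) (I(c) = -1/(7*(c + 3)) = -1/(7*(3 + c)))
(H + I(-12))*(3 - 1/1)**2 = (144 - 1/(21 + 7*(-12)))*(3 - 1/1)**2 = (144 - 1/(21 - 84))*(3 - 1*1)**2 = (144 - 1/(-63))*(3 - 1)**2 = (144 - 1*(-1/63))*2**2 = (144 + 1/63)*4 = (9073/63)*4 = 36292/63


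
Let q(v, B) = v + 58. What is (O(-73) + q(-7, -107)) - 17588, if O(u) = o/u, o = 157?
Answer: -1280358/73 ≈ -17539.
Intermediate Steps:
q(v, B) = 58 + v
O(u) = 157/u
(O(-73) + q(-7, -107)) - 17588 = (157/(-73) + (58 - 7)) - 17588 = (157*(-1/73) + 51) - 17588 = (-157/73 + 51) - 17588 = 3566/73 - 17588 = -1280358/73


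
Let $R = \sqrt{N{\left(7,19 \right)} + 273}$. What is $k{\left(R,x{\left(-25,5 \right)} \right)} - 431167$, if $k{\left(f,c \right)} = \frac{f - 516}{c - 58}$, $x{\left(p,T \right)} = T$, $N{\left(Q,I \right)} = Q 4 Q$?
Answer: $- \frac{22851335}{53} - \frac{\sqrt{469}}{53} \approx -4.3116 \cdot 10^{5}$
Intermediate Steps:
$N{\left(Q,I \right)} = 4 Q^{2}$ ($N{\left(Q,I \right)} = 4 Q Q = 4 Q^{2}$)
$R = \sqrt{469}$ ($R = \sqrt{4 \cdot 7^{2} + 273} = \sqrt{4 \cdot 49 + 273} = \sqrt{196 + 273} = \sqrt{469} \approx 21.656$)
$k{\left(f,c \right)} = \frac{-516 + f}{-58 + c}$
$k{\left(R,x{\left(-25,5 \right)} \right)} - 431167 = \frac{-516 + \sqrt{469}}{-58 + 5} - 431167 = \frac{-516 + \sqrt{469}}{-53} - 431167 = - \frac{-516 + \sqrt{469}}{53} - 431167 = \left(\frac{516}{53} - \frac{\sqrt{469}}{53}\right) - 431167 = - \frac{22851335}{53} - \frac{\sqrt{469}}{53}$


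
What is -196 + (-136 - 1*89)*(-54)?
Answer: 11954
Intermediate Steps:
-196 + (-136 - 1*89)*(-54) = -196 + (-136 - 89)*(-54) = -196 - 225*(-54) = -196 + 12150 = 11954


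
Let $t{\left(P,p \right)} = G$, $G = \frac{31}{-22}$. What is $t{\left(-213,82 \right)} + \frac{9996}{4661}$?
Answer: $\frac{75421}{102542} \approx 0.73551$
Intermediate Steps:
$G = - \frac{31}{22}$ ($G = 31 \left(- \frac{1}{22}\right) = - \frac{31}{22} \approx -1.4091$)
$t{\left(P,p \right)} = - \frac{31}{22}$
$t{\left(-213,82 \right)} + \frac{9996}{4661} = - \frac{31}{22} + \frac{9996}{4661} = \frac{75421}{102542}$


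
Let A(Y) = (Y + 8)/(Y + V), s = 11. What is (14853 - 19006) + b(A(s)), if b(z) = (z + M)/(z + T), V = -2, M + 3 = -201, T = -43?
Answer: -66369/16 ≈ -4148.1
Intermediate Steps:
M = -204 (M = -3 - 201 = -204)
A(Y) = (8 + Y)/(-2 + Y) (A(Y) = (Y + 8)/(Y - 2) = (8 + Y)/(-2 + Y))
b(z) = (-204 + z)/(-43 + z) (b(z) = (z - 204)/(z - 43) = (-204 + z)/(-43 + z))
(14853 - 19006) + b(A(s)) = (14853 - 19006) + (-204 + (8 + 11)/(-2 + 11))/(-43 + (8 + 11)/(-2 + 11)) = -4153 + (-204 + 19/9)/(-43 + 19/9) = -4153 - 1817/9/(-368/9) = -4153 - 9/368*(-1817/9) = -4153 + 79/16 = -66369/16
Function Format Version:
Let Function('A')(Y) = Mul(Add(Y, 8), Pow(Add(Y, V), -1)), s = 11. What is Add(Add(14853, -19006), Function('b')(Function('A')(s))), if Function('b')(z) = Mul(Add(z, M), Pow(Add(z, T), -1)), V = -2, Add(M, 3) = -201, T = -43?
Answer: Rational(-66369, 16) ≈ -4148.1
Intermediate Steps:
M = -204 (M = Add(-3, -201) = -204)
Function('A')(Y) = Mul(Pow(Add(-2, Y), -1), Add(8, Y)) (Function('A')(Y) = Mul(Add(Y, 8), Pow(Add(Y, -2), -1)) = Mul(Add(8, Y), Pow(Add(-2, Y), -1)) = Mul(Pow(Add(-2, Y), -1), Add(8, Y)))
Function('b')(z) = Mul(Pow(Add(-43, z), -1), Add(-204, z)) (Function('b')(z) = Mul(Add(z, -204), Pow(Add(z, -43), -1)) = Mul(Add(-204, z), Pow(Add(-43, z), -1)) = Mul(Pow(Add(-43, z), -1), Add(-204, z)))
Add(Add(14853, -19006), Function('b')(Function('A')(s))) = Add(Add(14853, -19006), Mul(Pow(Add(-43, Mul(Pow(Add(-2, 11), -1), Add(8, 11))), -1), Add(-204, Mul(Pow(Add(-2, 11), -1), Add(8, 11))))) = Add(-4153, Mul(Pow(Add(-43, Mul(Pow(9, -1), 19)), -1), Add(-204, Mul(Pow(9, -1), 19)))) = Add(-4153, Mul(Pow(Add(-43, Mul(Rational(1, 9), 19)), -1), Add(-204, Mul(Rational(1, 9), 19)))) = Add(-4153, Mul(Pow(Add(-43, Rational(19, 9)), -1), Add(-204, Rational(19, 9)))) = Add(-4153, Mul(Pow(Rational(-368, 9), -1), Rational(-1817, 9))) = Add(-4153, Mul(Rational(-9, 368), Rational(-1817, 9))) = Add(-4153, Rational(79, 16)) = Rational(-66369, 16)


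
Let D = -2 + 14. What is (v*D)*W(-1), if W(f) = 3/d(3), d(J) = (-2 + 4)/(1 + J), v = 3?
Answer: 216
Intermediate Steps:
d(J) = 2/(1 + J)
D = 12
W(f) = 6 (W(f) = 3/((2/(1 + 3))) = 3/((2/4)) = 3/((2*(¼))) = 3/(½) = 3*2 = 6)
(v*D)*W(-1) = (3*12)*6 = 36*6 = 216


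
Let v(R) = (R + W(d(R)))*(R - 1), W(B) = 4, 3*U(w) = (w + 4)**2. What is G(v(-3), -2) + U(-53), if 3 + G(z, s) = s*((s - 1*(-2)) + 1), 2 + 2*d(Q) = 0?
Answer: 2386/3 ≈ 795.33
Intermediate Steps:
d(Q) = -1 (d(Q) = -1 + (1/2)*0 = -1 + 0 = -1)
U(w) = (4 + w)**2/3 (U(w) = (w + 4)**2/3 = (4 + w)**2/3)
v(R) = (-1 + R)*(4 + R) (v(R) = (R + 4)*(R - 1) = (4 + R)*(-1 + R) = (-1 + R)*(4 + R))
G(z, s) = -3 + s*(3 + s) (G(z, s) = -3 + s*((s - 1*(-2)) + 1) = -3 + s*((s + 2) + 1) = -3 + s*((2 + s) + 1) = -3 + s*(3 + s))
G(v(-3), -2) + U(-53) = (-3 + (-2)**2 + 3*(-2)) + (4 - 53)**2/3 = (-3 + 4 - 6) + (1/3)*(-49)**2 = -5 + (1/3)*2401 = -5 + 2401/3 = 2386/3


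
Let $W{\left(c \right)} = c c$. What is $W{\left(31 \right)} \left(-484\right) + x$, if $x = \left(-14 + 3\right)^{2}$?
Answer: $-465003$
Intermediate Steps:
$x = 121$ ($x = \left(-11\right)^{2} = 121$)
$W{\left(c \right)} = c^{2}$
$W{\left(31 \right)} \left(-484\right) + x = 31^{2} \left(-484\right) + 121 = 961 \left(-484\right) + 121 = -465124 + 121 = -465003$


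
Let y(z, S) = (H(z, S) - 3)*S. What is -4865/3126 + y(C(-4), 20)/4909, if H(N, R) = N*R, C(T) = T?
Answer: -29071445/15345534 ≈ -1.8945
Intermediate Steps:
y(z, S) = S*(-3 + S*z) (y(z, S) = (z*S - 3)*S = (S*z - 3)*S = (-3 + S*z)*S = S*(-3 + S*z))
-4865/3126 + y(C(-4), 20)/4909 = -4865/3126 + (20*(-3 + 20*(-4)))/4909 = -4865*1/3126 + (20*(-3 - 80))*(1/4909) = -4865/3126 + (20*(-83))*(1/4909) = -4865/3126 - 1660*1/4909 = -4865/3126 - 1660/4909 = -29071445/15345534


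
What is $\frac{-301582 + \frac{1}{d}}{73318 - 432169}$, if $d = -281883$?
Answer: $\frac{85010838907}{101153996433} \approx 0.84041$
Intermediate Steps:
$\frac{-301582 + \frac{1}{d}}{73318 - 432169} = \frac{-301582 + \frac{1}{-281883}}{73318 - 432169} = \frac{-301582 - \frac{1}{281883}}{-358851} = \left(- \frac{85010838907}{281883}\right) \left(- \frac{1}{358851}\right) = \frac{85010838907}{101153996433}$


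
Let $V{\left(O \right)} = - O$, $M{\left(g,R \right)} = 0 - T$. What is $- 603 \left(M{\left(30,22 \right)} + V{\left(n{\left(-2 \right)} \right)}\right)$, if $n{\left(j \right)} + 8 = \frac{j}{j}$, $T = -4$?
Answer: $-6633$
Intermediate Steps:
$M{\left(g,R \right)} = 4$ ($M{\left(g,R \right)} = 0 - -4 = 0 + 4 = 4$)
$n{\left(j \right)} = -7$ ($n{\left(j \right)} = -8 + \frac{j}{j} = -8 + 1 = -7$)
$- 603 \left(M{\left(30,22 \right)} + V{\left(n{\left(-2 \right)} \right)}\right) = - 603 \left(4 - -7\right) = - 603 \left(4 + 7\right) = \left(-603\right) 11 = -6633$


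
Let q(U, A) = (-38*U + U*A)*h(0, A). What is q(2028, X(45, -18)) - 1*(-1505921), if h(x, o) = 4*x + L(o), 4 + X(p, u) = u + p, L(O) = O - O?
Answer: 1505921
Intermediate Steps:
L(O) = 0
X(p, u) = -4 + p + u (X(p, u) = -4 + (u + p) = -4 + (p + u) = -4 + p + u)
h(x, o) = 4*x (h(x, o) = 4*x + 0 = 4*x)
q(U, A) = 0 (q(U, A) = (-38*U + U*A)*(4*0) = (-38*U + A*U)*0 = 0)
q(2028, X(45, -18)) - 1*(-1505921) = 0 - 1*(-1505921) = 0 + 1505921 = 1505921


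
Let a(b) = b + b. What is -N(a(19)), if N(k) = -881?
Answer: 881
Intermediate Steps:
a(b) = 2*b
-N(a(19)) = -1*(-881) = 881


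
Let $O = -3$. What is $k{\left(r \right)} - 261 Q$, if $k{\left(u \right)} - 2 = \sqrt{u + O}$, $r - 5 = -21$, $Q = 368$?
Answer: $-96046 + i \sqrt{19} \approx -96046.0 + 4.3589 i$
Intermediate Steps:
$r = -16$ ($r = 5 - 21 = -16$)
$k{\left(u \right)} = 2 + \sqrt{-3 + u}$ ($k{\left(u \right)} = 2 + \sqrt{u - 3} = 2 + \sqrt{-3 + u}$)
$k{\left(r \right)} - 261 Q = \left(2 + \sqrt{-3 - 16}\right) - 96048 = \left(2 + \sqrt{-19}\right) - 96048 = \left(2 + i \sqrt{19}\right) - 96048 = -96046 + i \sqrt{19}$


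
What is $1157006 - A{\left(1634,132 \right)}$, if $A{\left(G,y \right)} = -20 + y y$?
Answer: $1139602$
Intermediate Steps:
$A{\left(G,y \right)} = -20 + y^{2}$
$1157006 - A{\left(1634,132 \right)} = 1157006 - \left(-20 + 132^{2}\right) = 1157006 - \left(-20 + 17424\right) = 1157006 - 17404 = 1139602$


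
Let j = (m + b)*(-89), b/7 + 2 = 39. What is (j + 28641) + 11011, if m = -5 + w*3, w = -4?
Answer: 18114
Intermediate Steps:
b = 259 (b = -14 + 7*39 = -14 + 273 = 259)
m = -17 (m = -5 - 4*3 = -5 - 12 = -17)
j = -21538 (j = (-17 + 259)*(-89) = 242*(-89) = -21538)
(j + 28641) + 11011 = (-21538 + 28641) + 11011 = 7103 + 11011 = 18114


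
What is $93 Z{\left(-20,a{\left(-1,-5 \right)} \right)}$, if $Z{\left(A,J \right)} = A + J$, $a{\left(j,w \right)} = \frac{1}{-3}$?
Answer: $-1891$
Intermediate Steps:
$a{\left(j,w \right)} = - \frac{1}{3}$
$93 Z{\left(-20,a{\left(-1,-5 \right)} \right)} = 93 \left(-20 - \frac{1}{3}\right) = 93 \left(- \frac{61}{3}\right) = -1891$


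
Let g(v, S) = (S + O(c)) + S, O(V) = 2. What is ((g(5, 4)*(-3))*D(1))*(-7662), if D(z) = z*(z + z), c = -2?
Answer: 459720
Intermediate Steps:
D(z) = 2*z² (D(z) = z*(2*z) = 2*z²)
g(v, S) = 2 + 2*S (g(v, S) = (S + 2) + S = (2 + S) + S = 2 + 2*S)
((g(5, 4)*(-3))*D(1))*(-7662) = (((2 + 2*4)*(-3))*(2*1²))*(-7662) = (((2 + 8)*(-3))*(2*1))*(-7662) = ((10*(-3))*2)*(-7662) = -30*2*(-7662) = -60*(-7662) = 459720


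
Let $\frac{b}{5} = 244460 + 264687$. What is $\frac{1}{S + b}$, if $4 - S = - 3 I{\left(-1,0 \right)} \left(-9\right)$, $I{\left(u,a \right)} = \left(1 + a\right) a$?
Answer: $\frac{1}{2545739} \approx 3.9281 \cdot 10^{-7}$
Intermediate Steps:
$I{\left(u,a \right)} = a \left(1 + a\right)$
$S = 4$ ($S = 4 - - 3 \cdot 0 \left(1 + 0\right) \left(-9\right) = 4 - - 3 \cdot 0 \cdot 1 \left(-9\right) = 4 - \left(-3\right) 0 \left(-9\right) = 4 - 0 \left(-9\right) = 4 - 0 = 4 + 0 = 4$)
$b = 2545735$ ($b = 5 \left(244460 + 264687\right) = 5 \cdot 509147 = 2545735$)
$\frac{1}{S + b} = \frac{1}{4 + 2545735} = \frac{1}{2545739}$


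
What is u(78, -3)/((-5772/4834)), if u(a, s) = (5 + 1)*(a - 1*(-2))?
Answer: -193360/481 ≈ -402.00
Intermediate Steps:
u(a, s) = 12 + 6*a (u(a, s) = 6*(a + 2) = 6*(2 + a) = 12 + 6*a)
u(78, -3)/((-5772/4834)) = (12 + 6*78)/((-5772/4834)) = (12 + 468)/((-5772*1/4834)) = 480/(-2886/2417) = 480*(-2417/2886) = -193360/481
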